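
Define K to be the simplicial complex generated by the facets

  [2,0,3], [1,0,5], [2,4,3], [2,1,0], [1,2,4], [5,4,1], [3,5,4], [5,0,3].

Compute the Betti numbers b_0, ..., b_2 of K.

Fix the vertex order 0 < 1 < 2 < 3 < 4 < 5 and write every simplex with vertices in increasing order. Then dim K = 2 and the simplices of K are:

  0-simplices (6): [0], [1], [2], [3], [4], [5]
  1-simplices (12): [0,1], [0,2], [0,3], [0,5], [1,2], [1,4], [1,5], [2,3], [2,4], [3,4], [3,5], [4,5]
  2-simplices (8): [0,1,2], [0,1,5], [0,2,3], [0,3,5], [1,2,4], [1,4,5], [2,3,4], [3,4,5]

Hence C_0 ≅ Z^6, C_1 ≅ Z^12, C_2 ≅ Z^8.

Boundary ∂_1: C_1 → C_0 sends each edge [p,q] (with p < q) to q − p.
As a 6×12 matrix over Z this has rank 5, with invariant factors (1,1,1,1,1).

Boundary ∂_2: C_2 → C_1 acts by ∂[p,q,r] = [q,r] − [p,r] + [p,q]. For instance
  ∂[1,2,4] = [2,4] − [1,4] + [1,2],
  ∂[0,3,5] = [3,5] − [0,5] + [0,3].
As a 12×8 matrix over Z this has rank 7, with invariant factors (1,1,1,1,1,1,1).

Now H_k = ker ∂_k / im ∂_{k+1}, so:

  H_0: rank C_0 − rank ∂_1 = 6 − 5 = 1, and the invariant factors of ∂_1 are all 1, so H_0 = Z.
  H_1: rank ker ∂_1 − rank ∂_2 = (12 − 5) − 7 = 0, and the invariant factors of ∂_2 are all 1, so H_1 = 0.
  H_2: rank ker ∂_2 − rank ∂_3 = (8 − 7) − 0 = 1, and there is no ∂_3, so H_2 = Z.

As a check, the Euler characteristic is 6 − 12 + 8 = 2, which agrees with 1 − 0 + 1 = 2.

Hence the Betti numbers are b_0 = 1, b_1 = 0, b_2 = 1.

b_0 = 1, b_1 = 0, b_2 = 1.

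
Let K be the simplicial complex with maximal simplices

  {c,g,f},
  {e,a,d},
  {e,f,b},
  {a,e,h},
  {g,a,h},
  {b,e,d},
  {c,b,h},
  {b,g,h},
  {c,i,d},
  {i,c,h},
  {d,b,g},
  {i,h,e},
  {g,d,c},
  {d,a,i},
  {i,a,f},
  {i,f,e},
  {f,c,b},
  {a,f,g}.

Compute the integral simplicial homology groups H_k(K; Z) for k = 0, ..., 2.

H_0 ≅ Z,  H_1 ≅ Z × Z/2,  H_2 = 0.

Order the vertices as a < b < c < d < e < f < g < h < i. Listing each simplex with vertices in this order, K has dimension 2 with simplices:

  0-simplices (9): a, b, c, d, e, f, g, h, i
  1-simplices (27): ad, ae, af, ag, ah, ai, bc, bd, be, bf, bg, bh, cd, cf, cg, ch, ci, de, dg, di, ef, eh, ei, fg, fi, gh, hi
  2-simplices (18): ade, adi, aeh, afg, afi, agh, bcf, bch, bde, bdg, bef, bgh, cdg, cdi, cfg, chi, efi, ehi

so the chain groups are C_0 ≅ Z^9, C_1 ≅ Z^27, C_2 ≅ Z^18.

∂_1: C_1 → C_0 is given by ∂[p,q] = [q] − [p].
As a 9×27 matrix over Z this has rank 8, with invariant factors (1,1,1,1,1,1,1,1).

The boundary map ∂_2: C_2 → C_1 acts by ∂[p,q,r] = [q,r] − [p,r] + [p,q]. For instance
  ∂bgh = gh − bh + bg,
  ∂bef = ef − bf + be.
The 27×18 boundary matrix has rank 18 and Smith normal form diag(1,1,1,1,1,1,1,1,1,1,1,1,1,1,1,1,1,2).

From H_k ≅ ker(∂_k) / im(∂_{k+1}) we obtain:

  H_0: rank C_0 − rank ∂_1 = 9 − 8 = 1, and the invariant factors of ∂_1 are all 1, so H_0 = Z.
  H_1: rank ker ∂_1 − rank ∂_2 = (27 − 8) − 18 = 1, and ∂_2 has invariant factor 2 > 1, so H_1 = Z × Z/2.
  H_2: rank ker ∂_2 − rank ∂_3 = (18 − 18) − 0 = 0, and there is no ∂_3, so H_2 = 0.

As a check, the Euler characteristic is 9 − 27 + 18 = 0, which agrees with 1 − 1 + 0 = 0.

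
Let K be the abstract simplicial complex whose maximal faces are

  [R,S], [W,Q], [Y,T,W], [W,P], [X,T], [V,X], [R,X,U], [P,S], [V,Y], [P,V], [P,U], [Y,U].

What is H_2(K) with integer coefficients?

H_2 = 0.

Fix the vertex order P < Q < R < S < T < U < V < W < X < Y and write every simplex with vertices in increasing order. Then dim K = 2 and the simplices of K are:

  0-simplices (10): P, Q, R, S, T, U, V, W, X, Y
  1-simplices (16): PS, PU, PV, PW, QW, RS, RU, RX, TW, TX, TY, UX, UY, VX, VY, WY
  2-simplices (2): RUX, TWY

so the chain groups are C_0 ≅ Z^10, C_1 ≅ Z^16, C_2 ≅ Z^2.

The boundary map ∂_1: C_1 → C_0 sends each edge [p,q] (with p < q) to q − p.
As a 10×16 matrix over Z this has rank 9, with invariant factors (1,1,1,1,1,1,1,1,1).

The boundary map ∂_2: C_2 → C_1 sends each 2-simplex [p,q,r] to [q,r] − [p,r] + [p,q]. For instance
  ∂RUX = UX − RX + RU,
  ∂TWY = WY − TY + TW.
The resulting 16×2 matrix has rank 2, and its Smith normal form has invariant factors (1,1).

Reading off H_k = ker ∂_k / im ∂_{k+1}:

  H_2: rank ker ∂_2 − rank ∂_3 = (2 − 2) − 0 = 0, and there is no ∂_3, so H_2 = 0.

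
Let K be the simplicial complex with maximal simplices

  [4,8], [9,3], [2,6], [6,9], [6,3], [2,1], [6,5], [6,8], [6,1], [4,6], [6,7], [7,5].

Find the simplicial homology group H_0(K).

H_0 ≅ Z.

We work with the vertex ordering 1 < 2 < 3 < 4 < 5 < 6 < 7 < 8 < 9. The simplices of K, each written with vertices in increasing order, are:

  0-simplices (9): [1], [2], [3], [4], [5], [6], [7], [8], [9]
  1-simplices (12): [1,2], [1,6], [2,6], [3,6], [3,9], [4,6], [4,8], [5,6], [5,7], [6,7], [6,8], [6,9]

so the chain groups are C_0 ≅ Z^9, C_1 ≅ Z^12.

∂_1: C_1 → C_0 sends each edge [p,q] (with p < q) to q − p. For instance
  ∂[5,6] = [6] − [5].
As a 9×12 matrix over Z this has rank 8, with invariant factors (1,1,1,1,1,1,1,1).

Now H_k = ker ∂_k / im ∂_{k+1}, so:

  H_0: rank C_0 − rank ∂_1 = 9 − 8 = 1, and the invariant factors of ∂_1 are all 1, so H_0 ≅ Z.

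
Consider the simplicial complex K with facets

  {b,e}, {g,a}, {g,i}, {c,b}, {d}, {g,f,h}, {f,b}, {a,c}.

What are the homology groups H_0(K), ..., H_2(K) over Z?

Fix the vertex order a < b < c < d < e < f < g < h < i and write every simplex with vertices in increasing order. Then dim K = 2 and the simplices of K are:

  0-simplices (9): a, b, c, d, e, f, g, h, i
  1-simplices (9): ac, ag, bc, be, bf, fg, fh, gh, gi
  2-simplices (1): fgh

giving chain groups C_0 ≅ Z^9, C_1 ≅ Z^9, C_2 ≅ Z^1.

∂_1: C_1 → C_0 maps an edge to its endpoints' difference, ∂[p,q] = q − p. For instance
  ∂gh = h − g.
The resulting 9×9 matrix has rank 7, and its Smith normal form has invariant factors (1,1,1,1,1,1,1).

Boundary ∂_2: C_2 → C_1 sends each 2-simplex [p,q,r] to [q,r] − [p,r] + [p,q]. For instance
  ∂fgh = gh − fh + fg.
The resulting 9×1 matrix has rank 1, and its Smith normal form has invariant factors (1).

Reading off H_k = ker ∂_k / im ∂_{k+1}:

  H_0: rank C_0 − rank ∂_1 = 9 − 7 = 2, and the invariant factors of ∂_1 are all 1, so H_0 = Z^2.
  H_1: rank ker ∂_1 − rank ∂_2 = (9 − 7) − 1 = 1, and the invariant factors of ∂_2 are all 1, so H_1 = Z.
  H_2: rank ker ∂_2 − rank ∂_3 = (1 − 1) − 0 = 0, and there is no ∂_3, so H_2 = 0.

As a check, the Euler characteristic is 9 − 9 + 1 = 1, which agrees with 2 − 1 + 0 = 1.

H_0 ≅ Z^2,  H_1 ≅ Z,  H_2 = 0.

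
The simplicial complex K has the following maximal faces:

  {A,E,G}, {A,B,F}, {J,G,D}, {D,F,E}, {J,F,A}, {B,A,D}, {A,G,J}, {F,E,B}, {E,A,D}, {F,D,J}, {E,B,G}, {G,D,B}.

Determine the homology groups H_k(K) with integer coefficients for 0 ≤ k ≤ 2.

H_0 = Z,  H_1 = Z/2,  H_2 = 0.

Fix the vertex order A < B < D < E < F < G < J and write every simplex with vertices in increasing order. Then dim K = 2 and the simplices of K are:

  0-simplices (7): A, B, D, E, F, G, J
  1-simplices (18): AB, AD, AE, AF, AG, AJ, BD, BE, BF, BG, DE, DF, DG, DJ, EF, EG, FJ, GJ
  2-simplices (12): ABD, ABF, ADE, AEG, AFJ, AGJ, BDG, BEF, BEG, DEF, DFJ, DGJ

giving chain groups C_0 ≅ Z^7, C_1 ≅ Z^18, C_2 ≅ Z^12.

The boundary map ∂_1: C_1 → C_0 sends each edge [p,q] (with p < q) to q − p.
This gives a 7×18 integer matrix of rank 6; reducing to Smith normal form yields diagonal entries (1,1,1,1,1,1).

The boundary map ∂_2: C_2 → C_1 sends each 2-simplex [p,q,r] to [q,r] − [p,r] + [p,q]. For instance
  ∂BDG = DG − BG + BD,
  ∂DGJ = GJ − DJ + DG.
As a 18×12 matrix over Z this has rank 12, with invariant factors (1,1,1,1,1,1,1,1,1,1,1,2).

From H_k ≅ ker(∂_k) / im(∂_{k+1}) we obtain:

  H_0: rank C_0 − rank ∂_1 = 7 − 6 = 1, and the invariant factors of ∂_1 are all 1, so H_0 ≅ Z.
  H_1: rank ker ∂_1 − rank ∂_2 = (18 − 6) − 12 = 0, and ∂_2 has invariant factor 2 > 1, so H_1 ≅ Z/2.
  H_2: rank ker ∂_2 − rank ∂_3 = (12 − 12) − 0 = 0, and there is no ∂_3, so H_2 ≅ 0.

As a check, the Euler characteristic is 7 − 18 + 12 = 1, which agrees with 1 − 0 + 0 = 1.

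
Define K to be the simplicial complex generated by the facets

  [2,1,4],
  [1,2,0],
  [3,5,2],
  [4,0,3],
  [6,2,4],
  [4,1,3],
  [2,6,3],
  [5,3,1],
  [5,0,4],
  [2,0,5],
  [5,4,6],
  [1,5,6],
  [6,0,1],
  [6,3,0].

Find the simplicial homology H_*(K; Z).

H_0 = Z,  H_1 = Z^2,  H_2 = Z.

Take the total order 0 < 1 < 2 < 3 < 4 < 5 < 6 on the vertex set. Then K (dimension 2) consists of the simplices:

  0-simplices (7): [0], [1], [2], [3], [4], [5], [6]
  1-simplices (21): [0,1], [0,2], [0,3], [0,4], [0,5], [0,6], [1,2], [1,3], [1,4], [1,5], [1,6], [2,3], [2,4], [2,5], [2,6], [3,4], [3,5], [3,6], [4,5], [4,6], [5,6]
  2-simplices (14): [0,1,2], [0,1,6], [0,2,5], [0,3,4], [0,3,6], [0,4,5], [1,2,4], [1,3,4], [1,3,5], [1,5,6], [2,3,5], [2,3,6], [2,4,6], [4,5,6]

so the chain groups are C_0 ≅ Z^7, C_1 ≅ Z^21, C_2 ≅ Z^14.

The boundary map ∂_1: C_1 → C_0 maps an edge to its endpoints' difference, ∂[p,q] = q − p.
As a 7×21 matrix over Z this has rank 6, with invariant factors (1,1,1,1,1,1).

∂_2: C_2 → C_1 acts by ∂[p,q,r] = [q,r] − [p,r] + [p,q]. For instance
  ∂[0,3,6] = [3,6] − [0,6] + [0,3],
  ∂[2,3,6] = [3,6] − [2,6] + [2,3].
The resulting 21×14 matrix has rank 13, and its Smith normal form has invariant factors (1,1,1,1,1,1,1,1,1,1,1,1,1).

Reading off H_k = ker ∂_k / im ∂_{k+1}:

  H_0: rank C_0 − rank ∂_1 = 7 − 6 = 1, and the invariant factors of ∂_1 are all 1, so H_0 = Z.
  H_1: rank ker ∂_1 − rank ∂_2 = (21 − 6) − 13 = 2, and the invariant factors of ∂_2 are all 1, so H_1 = Z^2.
  H_2: rank ker ∂_2 − rank ∂_3 = (14 − 13) − 0 = 1, and there is no ∂_3, so H_2 = Z.

As a check, the Euler characteristic is 7 − 21 + 14 = 0, which agrees with 1 − 2 + 1 = 0.
(K is a triangulation of the torus T^2.)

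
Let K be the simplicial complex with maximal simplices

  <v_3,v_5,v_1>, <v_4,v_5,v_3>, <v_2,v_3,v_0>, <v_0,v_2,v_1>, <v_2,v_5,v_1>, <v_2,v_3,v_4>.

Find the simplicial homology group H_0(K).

Fix the vertex order v_0 < v_1 < v_2 < v_3 < v_4 < v_5 and write every simplex with vertices in increasing order. Then dim K = 2 and the simplices of K are:

  0-simplices (6): [v_0], [v_1], [v_2], [v_3], [v_4], [v_5]
  1-simplices (12): [v_0,v_1], [v_0,v_2], [v_0,v_3], [v_1,v_2], [v_1,v_3], [v_1,v_5], [v_2,v_3], [v_2,v_4], [v_2,v_5], [v_3,v_4], [v_3,v_5], [v_4,v_5]
  2-simplices (6): [v_0,v_1,v_2], [v_0,v_2,v_3], [v_1,v_2,v_5], [v_1,v_3,v_5], [v_2,v_3,v_4], [v_3,v_4,v_5]

giving chain groups C_0 ≅ Z^6, C_1 ≅ Z^12, C_2 ≅ Z^6.

Boundary ∂_1: C_1 → C_0 is given by ∂[p,q] = [q] − [p].
The 6×12 boundary matrix has rank 5 and Smith normal form diag(1,1,1,1,1).

Boundary ∂_2: C_2 → C_1 sends each 2-simplex [p,q,r] to [q,r] − [p,r] + [p,q]. For instance
  ∂[v_0,v_1,v_2] = [v_1,v_2] − [v_0,v_2] + [v_0,v_1],
  ∂[v_1,v_2,v_5] = [v_2,v_5] − [v_1,v_5] + [v_1,v_2].
The 12×6 boundary matrix has rank 6 and Smith normal form diag(1,1,1,1,1,1).

Computing H_k = (kernel of ∂_k) / (image of ∂_{k+1}):

  H_0: rank C_0 − rank ∂_1 = 6 − 5 = 1, and the invariant factors of ∂_1 are all 1, so H_0 ≅ Z.

H_0 = Z.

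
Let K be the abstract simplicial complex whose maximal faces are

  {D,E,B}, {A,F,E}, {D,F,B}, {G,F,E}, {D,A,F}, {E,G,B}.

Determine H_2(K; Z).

Fix the vertex order A < B < D < E < F < G and write every simplex with vertices in increasing order. Then dim K = 2 and the simplices of K are:

  0-simplices (6): A, B, D, E, F, G
  1-simplices (12): AD, AE, AF, BD, BE, BF, BG, DE, DF, EF, EG, FG
  2-simplices (6): ADF, AEF, BDE, BDF, BEG, EFG

so the chain groups are C_0 ≅ Z^6, C_1 ≅ Z^12, C_2 ≅ Z^6.

The boundary map ∂_1: C_1 → C_0 sends each edge [p,q] (with p < q) to q − p. For instance
  ∂DE = E − D.
The resulting 6×12 matrix has rank 5, and its Smith normal form has invariant factors (1,1,1,1,1).

The boundary map ∂_2: C_2 → C_1 maps a triangle to the signed sum of its edges. For instance
  ∂EFG = FG − EG + EF,
  ∂AEF = EF − AF + AE.
This gives a 12×6 integer matrix of rank 6; reducing to Smith normal form yields diagonal entries (1,1,1,1,1,1).

Reading off H_k = ker ∂_k / im ∂_{k+1}:

  H_2: rank ker ∂_2 − rank ∂_3 = (6 − 6) − 0 = 0, and there is no ∂_3, so H_2 = 0.

H_2 ≅ 0.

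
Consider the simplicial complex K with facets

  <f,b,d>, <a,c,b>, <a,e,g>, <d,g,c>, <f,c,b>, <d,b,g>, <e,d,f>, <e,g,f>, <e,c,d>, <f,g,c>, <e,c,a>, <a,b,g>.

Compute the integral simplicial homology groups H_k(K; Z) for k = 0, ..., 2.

H_0 ≅ Z,  H_1 ≅ Z/2,  H_2 = 0.

K has 7 vertices, 18 edges, 12 triangles.
rank ∂_0 = 0, rank ∂_1 = 6 ⇒ b_0 = 7 − 0 − 6 = 1; all invariant factors of ∂_1 are 1 so no torsion. So H_0 = Z.
rank ∂_1 = 6, rank ∂_2 = 12 ⇒ b_1 = 18 − 6 − 12 = 0; ∂_2 has invariant factor(s) [2] giving torsion. So H_1 = Z/2.
rank ∂_2 = 12, rank ∂_3 = 0 ⇒ b_2 = 12 − 12 − 0 = 0. So H_2 = 0.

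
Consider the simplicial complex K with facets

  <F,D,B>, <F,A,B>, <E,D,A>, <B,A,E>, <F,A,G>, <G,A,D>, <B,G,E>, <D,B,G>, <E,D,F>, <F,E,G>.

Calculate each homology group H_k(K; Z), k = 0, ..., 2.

H_0 ≅ Z,  H_1 ≅ Z/2,  H_2 = 0.

Fix the vertex order A < B < D < E < F < G and write every simplex with vertices in increasing order. Then dim K = 2 and the simplices of K are:

  0-simplices (6): A, B, D, E, F, G
  1-simplices (15): AB, AD, AE, AF, AG, BD, BE, BF, BG, DE, DF, DG, EF, EG, FG
  2-simplices (10): ABE, ABF, ADE, ADG, AFG, BDF, BDG, BEG, DEF, EFG

Hence C_0 ≅ Z^6, C_1 ≅ Z^15, C_2 ≅ Z^10.

Boundary ∂_1: C_1 → C_0 is given by ∂[p,q] = [q] − [p]. For instance
  ∂BD = D − B.
This gives a 6×15 integer matrix of rank 5; reducing to Smith normal form yields diagonal entries (1,1,1,1,1).

∂_2: C_2 → C_1 sends each 2-simplex [p,q,r] to [q,r] − [p,r] + [p,q]. For instance
  ∂ADG = DG − AG + AD,
  ∂BDF = DF − BF + BD.
The resulting 15×10 matrix has rank 10, and its Smith normal form has invariant factors (1,1,1,1,1,1,1,1,1,2).

From H_k ≅ ker(∂_k) / im(∂_{k+1}) we obtain:

  H_0: rank C_0 − rank ∂_1 = 6 − 5 = 1, and the invariant factors of ∂_1 are all 1, so H_0 = Z.
  H_1: rank ker ∂_1 − rank ∂_2 = (15 − 5) − 10 = 0, and ∂_2 has invariant factor 2 > 1, so H_1 = Z/2.
  H_2: rank ker ∂_2 − rank ∂_3 = (10 − 10) − 0 = 0, and there is no ∂_3, so H_2 = 0.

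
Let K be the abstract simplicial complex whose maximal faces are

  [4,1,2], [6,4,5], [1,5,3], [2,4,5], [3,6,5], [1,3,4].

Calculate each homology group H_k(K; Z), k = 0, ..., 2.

H_0 = Z,  H_1 = Z,  H_2 = 0.

Fix the vertex order 1 < 2 < 3 < 4 < 5 < 6 and write every simplex with vertices in increasing order. Then dim K = 2 and the simplices of K are:

  0-simplices (6): [1], [2], [3], [4], [5], [6]
  1-simplices (12): [1,2], [1,3], [1,4], [1,5], [2,4], [2,5], [3,4], [3,5], [3,6], [4,5], [4,6], [5,6]
  2-simplices (6): [1,2,4], [1,3,4], [1,3,5], [2,4,5], [3,5,6], [4,5,6]

so the chain groups are C_0 ≅ Z^6, C_1 ≅ Z^12, C_2 ≅ Z^6.

The boundary map ∂_1: C_1 → C_0 maps an edge to its endpoints' difference, ∂[p,q] = q − p. For instance
  ∂[1,2] = [2] − [1].
The resulting 6×12 matrix has rank 5, and its Smith normal form has invariant factors (1,1,1,1,1).

Boundary ∂_2: C_2 → C_1 sends each 2-simplex [p,q,r] to [q,r] − [p,r] + [p,q]. For instance
  ∂[4,5,6] = [5,6] − [4,6] + [4,5],
  ∂[1,2,4] = [2,4] − [1,4] + [1,2].
The resulting 12×6 matrix has rank 6, and its Smith normal form has invariant factors (1,1,1,1,1,1).

Computing H_k = (kernel of ∂_k) / (image of ∂_{k+1}):

  H_0: rank C_0 − rank ∂_1 = 6 − 5 = 1, and the invariant factors of ∂_1 are all 1, so H_0 ≅ Z.
  H_1: rank ker ∂_1 − rank ∂_2 = (12 − 5) − 6 = 1, and the invariant factors of ∂_2 are all 1, so H_1 ≅ Z.
  H_2: rank ker ∂_2 − rank ∂_3 = (6 − 6) − 0 = 0, and there is no ∂_3, so H_2 ≅ 0.

As a check, the Euler characteristic is 6 − 12 + 6 = 0, which agrees with 1 − 1 + 0 = 0.
(K is a triangulation of the cylinder S^1 x I.)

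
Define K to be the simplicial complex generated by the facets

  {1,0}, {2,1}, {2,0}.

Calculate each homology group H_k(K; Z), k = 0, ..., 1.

K has 3 vertices, 3 edges.
rank ∂_0 = 0, rank ∂_1 = 2 ⇒ b_0 = 3 − 0 − 2 = 1; all invariant factors of ∂_1 are 1 so no torsion. So H_0 = Z.
rank ∂_1 = 2, rank ∂_2 = 0 ⇒ b_1 = 3 − 2 − 0 = 1. So H_1 = Z.

H_0 = Z,  H_1 = Z.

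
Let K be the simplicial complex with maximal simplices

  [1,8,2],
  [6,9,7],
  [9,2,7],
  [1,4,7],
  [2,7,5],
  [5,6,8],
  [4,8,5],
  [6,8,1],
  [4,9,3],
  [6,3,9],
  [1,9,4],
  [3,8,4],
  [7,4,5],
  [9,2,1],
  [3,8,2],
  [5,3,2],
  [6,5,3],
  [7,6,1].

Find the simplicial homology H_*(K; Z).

H_0 ≅ Z,  H_1 ≅ Z ⊕ Z/2,  H_2 = 0.

K has 9 vertices, 27 edges, 18 triangles.
rank ∂_0 = 0, rank ∂_1 = 8 ⇒ b_0 = 9 − 0 − 8 = 1; all invariant factors of ∂_1 are 1 so no torsion. So H_0 = Z.
rank ∂_1 = 8, rank ∂_2 = 18 ⇒ b_1 = 27 − 8 − 18 = 1; ∂_2 has invariant factor(s) [2] giving torsion. So H_1 = Z ⊕ Z/2.
rank ∂_2 = 18, rank ∂_3 = 0 ⇒ b_2 = 18 − 18 − 0 = 0. So H_2 = 0.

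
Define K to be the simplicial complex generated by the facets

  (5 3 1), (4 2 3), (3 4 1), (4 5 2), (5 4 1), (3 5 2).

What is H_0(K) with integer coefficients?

H_0 = Z.

Fix the vertex order 1 < 2 < 3 < 4 < 5 and write every simplex with vertices in increasing order. Then dim K = 2 and the simplices of K are:

  0-simplices (5): [1], [2], [3], [4], [5]
  1-simplices (9): [1,3], [1,4], [1,5], [2,3], [2,4], [2,5], [3,4], [3,5], [4,5]
  2-simplices (6): [1,3,4], [1,3,5], [1,4,5], [2,3,4], [2,3,5], [2,4,5]

Hence C_0 ≅ Z^5, C_1 ≅ Z^9, C_2 ≅ Z^6.

The boundary map ∂_1: C_1 → C_0 maps an edge to its endpoints' difference, ∂[p,q] = q − p.
The 5×9 boundary matrix has rank 4 and Smith normal form diag(1,1,1,1).

Boundary ∂_2: C_2 → C_1 acts by ∂[p,q,r] = [q,r] − [p,r] + [p,q]. For instance
  ∂[2,4,5] = [4,5] − [2,5] + [2,4],
  ∂[1,3,4] = [3,4] − [1,4] + [1,3].
The 9×6 boundary matrix has rank 5 and Smith normal form diag(1,1,1,1,1).

Computing H_k = (kernel of ∂_k) / (image of ∂_{k+1}):

  H_0: rank C_0 − rank ∂_1 = 5 − 4 = 1, and the invariant factors of ∂_1 are all 1, so H_0 ≅ Z.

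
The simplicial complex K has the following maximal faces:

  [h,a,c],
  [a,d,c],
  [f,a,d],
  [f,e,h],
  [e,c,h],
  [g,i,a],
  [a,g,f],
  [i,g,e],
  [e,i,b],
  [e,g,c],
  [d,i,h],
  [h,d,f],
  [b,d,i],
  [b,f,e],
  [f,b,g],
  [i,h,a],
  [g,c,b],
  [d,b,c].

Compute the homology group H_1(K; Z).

We work with the vertex ordering a < b < c < d < e < f < g < h < i. The simplices of K, each written with vertices in increasing order, are:

  0-simplices (9): a, b, c, d, e, f, g, h, i
  1-simplices (27): ac, ad, af, ag, ah, ai, bc, bd, be, bf, bg, bi, cd, ce, cg, ch, df, dh, di, ef, eg, eh, ei, fg, fh, gi, hi
  2-simplices (18): acd, ach, adf, afg, agi, ahi, bcd, bcg, bdi, bef, bei, bfg, ceg, ceh, dfh, dhi, efh, egi

giving chain groups C_0 ≅ Z^9, C_1 ≅ Z^27, C_2 ≅ Z^18.

∂_1: C_1 → C_0 maps an edge to its endpoints' difference, ∂[p,q] = q − p. For instance
  ∂bf = f − b.
This gives a 9×27 integer matrix of rank 8; reducing to Smith normal form yields diagonal entries (1,1,1,1,1,1,1,1).

Boundary ∂_2: C_2 → C_1 acts by ∂[p,q,r] = [q,r] − [p,r] + [p,q]. For instance
  ∂afg = fg − ag + af,
  ∂adf = df − af + ad.
The resulting 27×18 matrix has rank 18, and its Smith normal form has invariant factors (1,1,1,1,1,1,1,1,1,1,1,1,1,1,1,1,1,2).

Computing H_k = (kernel of ∂_k) / (image of ∂_{k+1}):

  H_1: rank ker ∂_1 − rank ∂_2 = (27 − 8) − 18 = 1, and ∂_2 has invariant factor 2 > 1, so H_1 = Z ⊕ Z/2Z.

H_1 = Z ⊕ Z/2Z.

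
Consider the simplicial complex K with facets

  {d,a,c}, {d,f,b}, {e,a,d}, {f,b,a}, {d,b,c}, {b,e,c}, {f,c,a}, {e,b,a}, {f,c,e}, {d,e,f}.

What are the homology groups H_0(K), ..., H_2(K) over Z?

K has 6 vertices, 15 edges, 10 triangles.
rank ∂_0 = 0, rank ∂_1 = 5 ⇒ b_0 = 6 − 0 − 5 = 1; all invariant factors of ∂_1 are 1 so no torsion. So H_0 ≅ Z.
rank ∂_1 = 5, rank ∂_2 = 10 ⇒ b_1 = 15 − 5 − 10 = 0; ∂_2 has invariant factor(s) [2] giving torsion. So H_1 ≅ Z/2.
rank ∂_2 = 10, rank ∂_3 = 0 ⇒ b_2 = 10 − 10 − 0 = 0. So H_2 ≅ 0.

H_0 ≅ Z,  H_1 ≅ Z/2,  H_2 = 0.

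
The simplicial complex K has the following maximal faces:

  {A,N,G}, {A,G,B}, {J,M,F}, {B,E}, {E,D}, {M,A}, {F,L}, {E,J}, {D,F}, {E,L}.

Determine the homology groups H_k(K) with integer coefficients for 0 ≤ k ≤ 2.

Take the total order A < B < D < E < F < G < J < L < M < N on the vertex set. Then K (dimension 2) consists of the simplices:

  0-simplices (10): A, B, D, E, F, G, J, L, M, N
  1-simplices (15): AB, AG, AM, AN, BE, BG, DE, DF, EJ, EL, FJ, FL, FM, GN, JM
  2-simplices (3): ABG, AGN, FJM

so the chain groups are C_0 ≅ Z^10, C_1 ≅ Z^15, C_2 ≅ Z^3.

Boundary ∂_1: C_1 → C_0 is given by ∂[p,q] = [q] − [p]. For instance
  ∂AN = N − A.
The 10×15 boundary matrix has rank 9 and Smith normal form diag(1,1,1,1,1,1,1,1,1).

The boundary map ∂_2: C_2 → C_1 sends each 2-simplex [p,q,r] to [q,r] − [p,r] + [p,q]. For instance
  ∂ABG = BG − AG + AB,
  ∂FJM = JM − FM + FJ.
The 15×3 boundary matrix has rank 3 and Smith normal form diag(1,1,1).

Reading off H_k = ker ∂_k / im ∂_{k+1}:

  H_0: rank C_0 − rank ∂_1 = 10 − 9 = 1, and the invariant factors of ∂_1 are all 1, so H_0 = Z.
  H_1: rank ker ∂_1 − rank ∂_2 = (15 − 9) − 3 = 3, and the invariant factors of ∂_2 are all 1, so H_1 = Z^3.
  H_2: rank ker ∂_2 − rank ∂_3 = (3 − 3) − 0 = 0, and there is no ∂_3, so H_2 = 0.

As a check, the Euler characteristic is 10 − 15 + 3 = -2, which agrees with 1 − 3 + 0 = -2.

H_0 ≅ Z,  H_1 ≅ Z^3,  H_2 = 0.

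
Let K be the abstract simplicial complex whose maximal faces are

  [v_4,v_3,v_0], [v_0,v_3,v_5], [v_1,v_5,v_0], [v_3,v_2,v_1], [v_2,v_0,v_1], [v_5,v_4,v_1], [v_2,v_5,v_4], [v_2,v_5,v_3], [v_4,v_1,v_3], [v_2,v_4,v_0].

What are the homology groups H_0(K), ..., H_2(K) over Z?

Fix the vertex order v_0 < v_1 < v_2 < v_3 < v_4 < v_5 and write every simplex with vertices in increasing order. Then dim K = 2 and the simplices of K are:

  0-simplices (6): [v_0], [v_1], [v_2], [v_3], [v_4], [v_5]
  1-simplices (15): (15 of them)
  2-simplices (10): [v_0,v_1,v_2], [v_0,v_1,v_5], [v_0,v_2,v_4], [v_0,v_3,v_4], [v_0,v_3,v_5], [v_1,v_2,v_3], [v_1,v_3,v_4], [v_1,v_4,v_5], [v_2,v_3,v_5], [v_2,v_4,v_5]

Hence C_0 ≅ Z^6, C_1 ≅ Z^15, C_2 ≅ Z^10.

∂_1: C_1 → C_0 sends each edge [p,q] (with p < q) to q − p.
This gives a 6×15 integer matrix of rank 5; reducing to Smith normal form yields diagonal entries (1,1,1,1,1).

∂_2: C_2 → C_1 sends each 2-simplex [p,q,r] to [q,r] − [p,r] + [p,q]. For instance
  ∂[v_0,v_2,v_4] = [v_2,v_4] − [v_0,v_4] + [v_0,v_2],
  ∂[v_1,v_4,v_5] = [v_4,v_5] − [v_1,v_5] + [v_1,v_4].
The 15×10 boundary matrix has rank 10 and Smith normal form diag(1,1,1,1,1,1,1,1,1,2).

From H_k ≅ ker(∂_k) / im(∂_{k+1}) we obtain:

  H_0: rank C_0 − rank ∂_1 = 6 − 5 = 1, and the invariant factors of ∂_1 are all 1, so H_0 = Z.
  H_1: rank ker ∂_1 − rank ∂_2 = (15 − 5) − 10 = 0, and ∂_2 has invariant factor 2 > 1, so H_1 = Z/2.
  H_2: rank ker ∂_2 − rank ∂_3 = (10 − 10) − 0 = 0, and there is no ∂_3, so H_2 = 0.

H_0 ≅ Z,  H_1 ≅ Z/2,  H_2 = 0.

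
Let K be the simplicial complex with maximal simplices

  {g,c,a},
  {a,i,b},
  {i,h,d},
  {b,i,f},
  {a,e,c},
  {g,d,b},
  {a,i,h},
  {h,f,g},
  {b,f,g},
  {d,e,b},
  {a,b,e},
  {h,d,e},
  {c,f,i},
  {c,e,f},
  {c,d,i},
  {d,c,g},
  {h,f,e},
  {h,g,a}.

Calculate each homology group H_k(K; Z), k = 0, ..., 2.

H_0 = Z,  H_1 = Z^2,  H_2 = Z.

Take the total order a < b < c < d < e < f < g < h < i on the vertex set. Then K (dimension 2) consists of the simplices:

  0-simplices (9): a, b, c, d, e, f, g, h, i
  1-simplices (27): ab, ac, ae, ag, ah, ai, bd, be, bf, bg, bi, cd, ce, cf, cg, ci, de, dg, dh, di, ef, eh, fg, fh, fi, gh, hi
  2-simplices (18): abe, abi, ace, acg, agh, ahi, bde, bdg, bfg, bfi, cdg, cdi, cef, cfi, deh, dhi, efh, fgh

Hence C_0 ≅ Z^9, C_1 ≅ Z^27, C_2 ≅ Z^18.

The boundary map ∂_1: C_1 → C_0 is given by ∂[p,q] = [q] − [p]. For instance
  ∂be = e − b.
The 9×27 boundary matrix has rank 8 and Smith normal form diag(1,1,1,1,1,1,1,1).

The boundary map ∂_2: C_2 → C_1 acts by ∂[p,q,r] = [q,r] − [p,r] + [p,q]. For instance
  ∂fgh = gh − fh + fg,
  ∂cdi = di − ci + cd.
This gives a 27×18 integer matrix of rank 17; reducing to Smith normal form yields diagonal entries (1,1,1,1,1,1,1,1,1,1,1,1,1,1,1,1,1).

From H_k ≅ ker(∂_k) / im(∂_{k+1}) we obtain:

  H_0: rank C_0 − rank ∂_1 = 9 − 8 = 1, and the invariant factors of ∂_1 are all 1, so H_0 ≅ Z.
  H_1: rank ker ∂_1 − rank ∂_2 = (27 − 8) − 17 = 2, and the invariant factors of ∂_2 are all 1, so H_1 ≅ Z^2.
  H_2: rank ker ∂_2 − rank ∂_3 = (18 − 17) − 0 = 1, and there is no ∂_3, so H_2 ≅ Z.

As a check, the Euler characteristic is 9 − 27 + 18 = 0, which agrees with 1 − 2 + 1 = 0.
(K is a triangulation of the torus T^2.)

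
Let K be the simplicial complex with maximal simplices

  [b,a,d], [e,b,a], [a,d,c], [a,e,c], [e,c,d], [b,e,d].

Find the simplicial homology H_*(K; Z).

Order the vertices as a < b < c < d < e. Listing each simplex with vertices in this order, K has dimension 2 with simplices:

  0-simplices (5): a, b, c, d, e
  1-simplices (9): ab, ac, ad, ae, bd, be, cd, ce, de
  2-simplices (6): abd, abe, acd, ace, bde, cde

so the chain groups are C_0 ≅ Z^5, C_1 ≅ Z^9, C_2 ≅ Z^6.

Boundary ∂_1: C_1 → C_0 is given by ∂[p,q] = [q] − [p].
As a 5×9 matrix over Z this has rank 4, with invariant factors (1,1,1,1).

The boundary map ∂_2: C_2 → C_1 sends each 2-simplex [p,q,r] to [q,r] − [p,r] + [p,q]. For instance
  ∂bde = de − be + bd,
  ∂cde = de − ce + cd.
This gives a 9×6 integer matrix of rank 5; reducing to Smith normal form yields diagonal entries (1,1,1,1,1).

Computing H_k = (kernel of ∂_k) / (image of ∂_{k+1}):

  H_0: rank C_0 − rank ∂_1 = 5 − 4 = 1, and the invariant factors of ∂_1 are all 1, so H_0 ≅ Z.
  H_1: rank ker ∂_1 − rank ∂_2 = (9 − 4) − 5 = 0, and the invariant factors of ∂_2 are all 1, so H_1 ≅ 0.
  H_2: rank ker ∂_2 − rank ∂_3 = (6 − 5) − 0 = 1, and there is no ∂_3, so H_2 ≅ Z.

(K is a triangulation of the 2-sphere S^2.)

H_0 = Z,  H_1 = 0,  H_2 = Z.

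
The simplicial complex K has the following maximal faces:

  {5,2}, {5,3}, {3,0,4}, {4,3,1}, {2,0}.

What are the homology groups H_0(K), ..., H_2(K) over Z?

H_0 ≅ Z,  H_1 ≅ Z,  H_2 = 0.

We work with the vertex ordering 0 < 1 < 2 < 3 < 4 < 5. The simplices of K, each written with vertices in increasing order, are:

  0-simplices (6): [0], [1], [2], [3], [4], [5]
  1-simplices (8): [0,2], [0,3], [0,4], [1,3], [1,4], [2,5], [3,4], [3,5]
  2-simplices (2): [0,3,4], [1,3,4]

Hence C_0 ≅ Z^6, C_1 ≅ Z^8, C_2 ≅ Z^2.

∂_1: C_1 → C_0 sends each edge [p,q] (with p < q) to q − p. For instance
  ∂[2,5] = [5] − [2].
As a 6×8 matrix over Z this has rank 5, with invariant factors (1,1,1,1,1).

Boundary ∂_2: C_2 → C_1 maps a triangle to the signed sum of its edges. For instance
  ∂[1,3,4] = [3,4] − [1,4] + [1,3],
  ∂[0,3,4] = [3,4] − [0,4] + [0,3].
The resulting 8×2 matrix has rank 2, and its Smith normal form has invariant factors (1,1).

From H_k ≅ ker(∂_k) / im(∂_{k+1}) we obtain:

  H_0: rank C_0 − rank ∂_1 = 6 − 5 = 1, and the invariant factors of ∂_1 are all 1, so H_0 ≅ Z.
  H_1: rank ker ∂_1 − rank ∂_2 = (8 − 5) − 2 = 1, and the invariant factors of ∂_2 are all 1, so H_1 ≅ Z.
  H_2: rank ker ∂_2 − rank ∂_3 = (2 − 2) − 0 = 0, and there is no ∂_3, so H_2 ≅ 0.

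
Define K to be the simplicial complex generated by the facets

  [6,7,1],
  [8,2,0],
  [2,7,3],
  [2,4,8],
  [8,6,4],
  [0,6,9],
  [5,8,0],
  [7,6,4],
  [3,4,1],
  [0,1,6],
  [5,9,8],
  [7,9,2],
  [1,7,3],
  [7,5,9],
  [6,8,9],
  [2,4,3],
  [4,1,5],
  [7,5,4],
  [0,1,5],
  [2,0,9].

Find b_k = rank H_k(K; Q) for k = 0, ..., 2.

Fix the vertex order 0 < 1 < 2 < 3 < 4 < 5 < 6 < 7 < 8 < 9 and write every simplex with vertices in increasing order. Then dim K = 2 and the simplices of K are:

  0-simplices (10): [0], [1], [2], [3], [4], [5], [6], [7], [8], [9]
  1-simplices (30): (30 of them)
  2-simplices (20): (20 of them)

giving chain groups C_0 ≅ Z^10, C_1 ≅ Z^30, C_2 ≅ Z^20.

∂_1: C_1 → C_0 maps an edge to its endpoints' difference, ∂[p,q] = q − p.
The resulting 10×30 matrix has rank 9, and its Smith normal form has invariant factors (1,1,1,1,1,1,1,1,1).

The boundary map ∂_2: C_2 → C_1 sends each 2-simplex [p,q,r] to [q,r] − [p,r] + [p,q]. For instance
  ∂[2,7,9] = [7,9] − [2,9] + [2,7],
  ∂[6,8,9] = [8,9] − [6,9] + [6,8].
As a 30×20 matrix over Z this has rank 20, with invariant factors (1,1,1,1,1,1,1,1,1,1,1,1,1,1,1,1,1,1,1,2).

Reading off H_k = ker ∂_k / im ∂_{k+1}:

  H_0: rank C_0 − rank ∂_1 = 10 − 9 = 1, and the invariant factors of ∂_1 are all 1, so H_0 ≅ Z.
  H_1: rank ker ∂_1 − rank ∂_2 = (30 − 9) − 20 = 1, and ∂_2 has invariant factor 2 > 1, so H_1 ≅ Z ⊕ Z/2Z.
  H_2: rank ker ∂_2 − rank ∂_3 = (20 − 20) − 0 = 0, and there is no ∂_3, so H_2 ≅ 0.

As a check, the Euler characteristic is 10 − 30 + 20 = 0, which agrees with 1 − 1 + 0 = 0.

Hence the Betti numbers are b_0 = 1, b_1 = 1, b_2 = 0.

b_0 = 1, b_1 = 1, b_2 = 0.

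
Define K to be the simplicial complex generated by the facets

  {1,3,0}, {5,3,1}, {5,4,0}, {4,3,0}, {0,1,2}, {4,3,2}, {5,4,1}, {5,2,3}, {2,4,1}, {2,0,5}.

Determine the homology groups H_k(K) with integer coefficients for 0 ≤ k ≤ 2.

H_0 ≅ Z,  H_1 ≅ Z/2,  H_2 = 0.

K has 6 vertices, 15 edges, 10 triangles.
rank ∂_0 = 0, rank ∂_1 = 5 ⇒ b_0 = 6 − 0 − 5 = 1; all invariant factors of ∂_1 are 1 so no torsion. So H_0 ≅ Z.
rank ∂_1 = 5, rank ∂_2 = 10 ⇒ b_1 = 15 − 5 − 10 = 0; ∂_2 has invariant factor(s) [2] giving torsion. So H_1 ≅ Z/2.
rank ∂_2 = 10, rank ∂_3 = 0 ⇒ b_2 = 10 − 10 − 0 = 0. So H_2 ≅ 0.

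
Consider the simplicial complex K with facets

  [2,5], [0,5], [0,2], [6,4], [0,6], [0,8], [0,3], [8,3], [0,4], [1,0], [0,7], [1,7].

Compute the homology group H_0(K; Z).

Order the vertices as 0 < 1 < 2 < 3 < 4 < 5 < 6 < 7 < 8. Listing each simplex with vertices in this order, K has dimension 1 with simplices:

  0-simplices (9): [0], [1], [2], [3], [4], [5], [6], [7], [8]
  1-simplices (12): [0,1], [0,2], [0,3], [0,4], [0,5], [0,6], [0,7], [0,8], [1,7], [2,5], [3,8], [4,6]

so the chain groups are C_0 ≅ Z^9, C_1 ≅ Z^12.

∂_1: C_1 → C_0 maps an edge to its endpoints' difference, ∂[p,q] = q − p. For instance
  ∂[0,4] = [4] − [0].
The 9×12 boundary matrix has rank 8 and Smith normal form diag(1,1,1,1,1,1,1,1).

Computing H_k = (kernel of ∂_k) / (image of ∂_{k+1}):

  H_0: rank C_0 − rank ∂_1 = 9 − 8 = 1, and the invariant factors of ∂_1 are all 1, so H_0 = Z.

H_0 ≅ Z.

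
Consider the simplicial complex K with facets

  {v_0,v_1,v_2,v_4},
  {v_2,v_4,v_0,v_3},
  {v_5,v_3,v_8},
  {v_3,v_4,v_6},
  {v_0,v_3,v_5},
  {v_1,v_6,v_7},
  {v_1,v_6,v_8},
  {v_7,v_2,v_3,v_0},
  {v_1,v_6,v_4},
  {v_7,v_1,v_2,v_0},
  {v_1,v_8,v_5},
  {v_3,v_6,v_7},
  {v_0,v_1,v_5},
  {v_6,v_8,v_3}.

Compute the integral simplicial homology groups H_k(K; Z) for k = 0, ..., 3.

We work with the vertex ordering v_0 < v_1 < v_2 < v_3 < v_4 < v_5 < v_6 < v_7 < v_8. The simplices of K, each written with vertices in increasing order, are:

  0-simplices (9): [v_0], [v_1], [v_2], [v_3], [v_4], [v_5], [v_6], [v_7], [v_8]
  1-simplices (24): (24 of them)
  2-simplices (22): (22 of them)
  3-simplices (4): [v_0,v_1,v_2,v_4], [v_0,v_1,v_2,v_7], [v_0,v_2,v_3,v_4], [v_0,v_2,v_3,v_7]

Hence C_0 ≅ Z^9, C_1 ≅ Z^24, C_2 ≅ Z^22, C_3 ≅ Z^4.

∂_1: C_1 → C_0 maps an edge to its endpoints' difference, ∂[p,q] = q − p. For instance
  ∂[v_0,v_2] = [v_2] − [v_0].
The 9×24 boundary matrix has rank 8 and Smith normal form diag(1,1,1,1,1,1,1,1).

∂_2: C_2 → C_1 maps a triangle to the signed sum of its edges. For instance
  ∂[v_1,v_6,v_8] = [v_6,v_8] − [v_1,v_8] + [v_1,v_6],
  ∂[v_3,v_5,v_8] = [v_5,v_8] − [v_3,v_8] + [v_3,v_5].
This gives a 24×22 integer matrix of rank 16; reducing to Smith normal form yields diagonal entries (1,1,1,1,1,1,1,1,1,1,1,1,1,1,1,1).

∂_3: C_3 → C_2 sends each 3-simplex σ to the alternating sum Σ_i (−1)^i (σ with its i-th vertex removed). For instance
  ∂[v_0,v_2,v_3,v_4] = [v_2,v_3,v_4] − [v_0,v_3,v_4] + [v_0,v_2,v_4] − [v_0,v_2,v_3],
  ∂[v_0,v_1,v_2,v_7] = [v_1,v_2,v_7] − [v_0,v_2,v_7] + [v_0,v_1,v_7] − [v_0,v_1,v_2].
The resulting 22×4 matrix has rank 4, and its Smith normal form has invariant factors (1,1,1,1).

Now H_k = ker ∂_k / im ∂_{k+1}, so:

  H_0: rank C_0 − rank ∂_1 = 9 − 8 = 1, and the invariant factors of ∂_1 are all 1, so H_0 = Z.
  H_1: rank ker ∂_1 − rank ∂_2 = (24 − 8) − 16 = 0, and the invariant factors of ∂_2 are all 1, so H_1 = 0.
  H_2: rank ker ∂_2 − rank ∂_3 = (22 − 16) − 4 = 2, and the invariant factors of ∂_3 are all 1, so H_2 = Z^2.
  H_3: rank ker ∂_3 − rank ∂_4 = (4 − 4) − 0 = 0, and there is no ∂_4, so H_3 = 0.

H_0 ≅ Z,  H_1 = 0,  H_2 ≅ Z^2,  H_3 = 0.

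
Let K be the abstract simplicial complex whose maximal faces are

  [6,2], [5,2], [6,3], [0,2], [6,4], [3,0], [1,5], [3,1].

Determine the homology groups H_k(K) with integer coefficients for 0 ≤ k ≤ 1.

Order the vertices as 0 < 1 < 2 < 3 < 4 < 5 < 6. Listing each simplex with vertices in this order, K has dimension 1 with simplices:

  0-simplices (7): [0], [1], [2], [3], [4], [5], [6]
  1-simplices (8): [0,2], [0,3], [1,3], [1,5], [2,5], [2,6], [3,6], [4,6]

so the chain groups are C_0 ≅ Z^7, C_1 ≅ Z^8.

Boundary ∂_1: C_1 → C_0 maps an edge to its endpoints' difference, ∂[p,q] = q − p.
The 7×8 boundary matrix has rank 6 and Smith normal form diag(1,1,1,1,1,1).

From H_k ≅ ker(∂_k) / im(∂_{k+1}) we obtain:

  H_0: rank C_0 − rank ∂_1 = 7 − 6 = 1, and the invariant factors of ∂_1 are all 1, so H_0 ≅ Z.
  H_1: rank ker ∂_1 − rank ∂_2 = (8 − 6) − 0 = 2, and there is no ∂_2, so H_1 ≅ Z^2.

H_0 = Z,  H_1 = Z^2.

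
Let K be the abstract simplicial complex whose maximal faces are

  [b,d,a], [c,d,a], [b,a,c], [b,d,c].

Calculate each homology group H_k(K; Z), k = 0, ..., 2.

H_0 = Z,  H_1 = 0,  H_2 = Z.

Take the total order a < b < c < d on the vertex set. Then K (dimension 2) consists of the simplices:

  0-simplices (4): a, b, c, d
  1-simplices (6): ab, ac, ad, bc, bd, cd
  2-simplices (4): abc, abd, acd, bcd

Hence C_0 ≅ Z^4, C_1 ≅ Z^6, C_2 ≅ Z^4.

The boundary map ∂_1: C_1 → C_0 sends each edge [p,q] (with p < q) to q − p. For instance
  ∂ac = c − a.
The 4×6 boundary matrix has rank 3 and Smith normal form diag(1,1,1).

The boundary map ∂_2: C_2 → C_1 acts by ∂[p,q,r] = [q,r] − [p,r] + [p,q]. For instance
  ∂bcd = cd − bd + bc,
  ∂acd = cd − ad + ac.
As a 6×4 matrix over Z this has rank 3, with invariant factors (1,1,1).

Reading off H_k = ker ∂_k / im ∂_{k+1}:

  H_0: rank C_0 − rank ∂_1 = 4 − 3 = 1, and the invariant factors of ∂_1 are all 1, so H_0 ≅ Z.
  H_1: rank ker ∂_1 − rank ∂_2 = (6 − 3) − 3 = 0, and the invariant factors of ∂_2 are all 1, so H_1 ≅ 0.
  H_2: rank ker ∂_2 − rank ∂_3 = (4 − 3) − 0 = 1, and there is no ∂_3, so H_2 ≅ Z.

As a check, the Euler characteristic is 4 − 6 + 4 = 2, which agrees with 1 − 0 + 1 = 2.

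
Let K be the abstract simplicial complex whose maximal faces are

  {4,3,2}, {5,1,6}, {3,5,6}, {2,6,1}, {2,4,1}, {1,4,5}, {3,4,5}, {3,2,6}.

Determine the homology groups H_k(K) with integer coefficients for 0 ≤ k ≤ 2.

Fix the vertex order 1 < 2 < 3 < 4 < 5 < 6 and write every simplex with vertices in increasing order. Then dim K = 2 and the simplices of K are:

  0-simplices (6): [1], [2], [3], [4], [5], [6]
  1-simplices (12): [1,2], [1,4], [1,5], [1,6], [2,3], [2,4], [2,6], [3,4], [3,5], [3,6], [4,5], [5,6]
  2-simplices (8): [1,2,4], [1,2,6], [1,4,5], [1,5,6], [2,3,4], [2,3,6], [3,4,5], [3,5,6]

giving chain groups C_0 ≅ Z^6, C_1 ≅ Z^12, C_2 ≅ Z^8.

The boundary map ∂_1: C_1 → C_0 maps an edge to its endpoints' difference, ∂[p,q] = q − p. For instance
  ∂[2,3] = [3] − [2].
As a 6×12 matrix over Z this has rank 5, with invariant factors (1,1,1,1,1).

∂_2: C_2 → C_1 sends each 2-simplex [p,q,r] to [q,r] − [p,r] + [p,q]. For instance
  ∂[3,5,6] = [5,6] − [3,6] + [3,5],
  ∂[1,4,5] = [4,5] − [1,5] + [1,4].
This gives a 12×8 integer matrix of rank 7; reducing to Smith normal form yields diagonal entries (1,1,1,1,1,1,1).

Now H_k = ker ∂_k / im ∂_{k+1}, so:

  H_0: rank C_0 − rank ∂_1 = 6 − 5 = 1, and the invariant factors of ∂_1 are all 1, so H_0 ≅ Z.
  H_1: rank ker ∂_1 − rank ∂_2 = (12 − 5) − 7 = 0, and the invariant factors of ∂_2 are all 1, so H_1 ≅ 0.
  H_2: rank ker ∂_2 − rank ∂_3 = (8 − 7) − 0 = 1, and there is no ∂_3, so H_2 ≅ Z.

As a check, the Euler characteristic is 6 − 12 + 8 = 2, which agrees with 1 − 0 + 1 = 2.

H_0 ≅ Z,  H_1 = 0,  H_2 ≅ Z.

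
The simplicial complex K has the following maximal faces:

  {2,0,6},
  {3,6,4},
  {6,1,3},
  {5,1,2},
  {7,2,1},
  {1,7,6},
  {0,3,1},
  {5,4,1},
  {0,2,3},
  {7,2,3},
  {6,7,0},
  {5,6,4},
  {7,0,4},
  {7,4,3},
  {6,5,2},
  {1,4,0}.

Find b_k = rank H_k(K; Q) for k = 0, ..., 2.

We work with the vertex ordering 0 < 1 < 2 < 3 < 4 < 5 < 6 < 7. The simplices of K, each written with vertices in increasing order, are:

  0-simplices (8): [0], [1], [2], [3], [4], [5], [6], [7]
  1-simplices (24): (24 of them)
  2-simplices (16): [0,1,3], [0,1,4], [0,2,3], [0,2,6], [0,4,7], [0,6,7], [1,2,5], [1,2,7], [1,3,6], [1,4,5], [1,6,7], [2,3,7], [2,5,6], [3,4,6], [3,4,7], [4,5,6]

Hence C_0 ≅ Z^8, C_1 ≅ Z^24, C_2 ≅ Z^16.

∂_1: C_1 → C_0 maps an edge to its endpoints' difference, ∂[p,q] = q − p. For instance
  ∂[1,4] = [4] − [1].
The resulting 8×24 matrix has rank 7, and its Smith normal form has invariant factors (1,1,1,1,1,1,1).

The boundary map ∂_2: C_2 → C_1 sends each 2-simplex [p,q,r] to [q,r] − [p,r] + [p,q]. For instance
  ∂[2,5,6] = [5,6] − [2,6] + [2,5],
  ∂[1,2,7] = [2,7] − [1,7] + [1,2].
As a 24×16 matrix over Z this has rank 15, with invariant factors (1,1,1,1,1,1,1,1,1,1,1,1,1,1,1).

Reading off H_k = ker ∂_k / im ∂_{k+1}:

  H_0: rank C_0 − rank ∂_1 = 8 − 7 = 1, and the invariant factors of ∂_1 are all 1, so H_0 ≅ Z.
  H_1: rank ker ∂_1 − rank ∂_2 = (24 − 7) − 15 = 2, and the invariant factors of ∂_2 are all 1, so H_1 ≅ Z^2.
  H_2: rank ker ∂_2 − rank ∂_3 = (16 − 15) − 0 = 1, and there is no ∂_3, so H_2 ≅ Z.

As a check, the Euler characteristic is 8 − 24 + 16 = 0, which agrees with 1 − 2 + 1 = 0.
(K is a triangulation of the torus T^2.)

Hence the Betti numbers are b_0 = 1, b_1 = 2, b_2 = 1.

b_0 = 1, b_1 = 2, b_2 = 1.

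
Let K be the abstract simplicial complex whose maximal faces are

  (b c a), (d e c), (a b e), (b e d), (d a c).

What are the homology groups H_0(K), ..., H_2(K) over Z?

H_0 ≅ Z,  H_1 ≅ Z,  H_2 = 0.

Fix the vertex order a < b < c < d < e and write every simplex with vertices in increasing order. Then dim K = 2 and the simplices of K are:

  0-simplices (5): a, b, c, d, e
  1-simplices (10): ab, ac, ad, ae, bc, bd, be, cd, ce, de
  2-simplices (5): abc, abe, acd, bde, cde

so the chain groups are C_0 ≅ Z^5, C_1 ≅ Z^10, C_2 ≅ Z^5.

∂_1: C_1 → C_0 sends each edge [p,q] (with p < q) to q − p.
This gives a 5×10 integer matrix of rank 4; reducing to Smith normal form yields diagonal entries (1,1,1,1).

Boundary ∂_2: C_2 → C_1 maps a triangle to the signed sum of its edges. For instance
  ∂abe = be − ae + ab,
  ∂abc = bc − ac + ab.
As a 10×5 matrix over Z this has rank 5, with invariant factors (1,1,1,1,1).

From H_k ≅ ker(∂_k) / im(∂_{k+1}) we obtain:

  H_0: rank C_0 − rank ∂_1 = 5 − 4 = 1, and the invariant factors of ∂_1 are all 1, so H_0 ≅ Z.
  H_1: rank ker ∂_1 − rank ∂_2 = (10 − 4) − 5 = 1, and the invariant factors of ∂_2 are all 1, so H_1 ≅ Z.
  H_2: rank ker ∂_2 − rank ∂_3 = (5 − 5) − 0 = 0, and there is no ∂_3, so H_2 ≅ 0.

(K is a triangulation of the Möbius band.)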